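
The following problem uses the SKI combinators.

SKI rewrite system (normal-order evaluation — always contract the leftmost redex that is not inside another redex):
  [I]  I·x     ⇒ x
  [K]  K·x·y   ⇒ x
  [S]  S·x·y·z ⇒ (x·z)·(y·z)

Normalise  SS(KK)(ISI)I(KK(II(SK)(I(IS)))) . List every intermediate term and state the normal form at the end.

Answer: normal form = K  (in 9 steps)

Reduction:
  start: SS(KK)(ISI)I(KK(II(SK)(I(IS))))
  [1] S(ISI)(KK(ISI))I(KK(II(SK)(I(IS))))
  [2] ISII(KK(ISI)I)(KK(II(SK)(I(IS))))
  [3] SII(KK(ISI)I)(KK(II(SK)(I(IS))))
  [4] I(KK(ISI)I)(I(KK(ISI)I))(KK(II(SK)(I(IS))))
  [5] KK(ISI)I(I(KK(ISI)I))(KK(II(SK)(I(IS))))
  [6] KI(I(KK(ISI)I))(KK(II(SK)(I(IS))))
  [7] I(KK(II(SK)(I(IS))))
  [8] KK(II(SK)(I(IS)))
  [9] K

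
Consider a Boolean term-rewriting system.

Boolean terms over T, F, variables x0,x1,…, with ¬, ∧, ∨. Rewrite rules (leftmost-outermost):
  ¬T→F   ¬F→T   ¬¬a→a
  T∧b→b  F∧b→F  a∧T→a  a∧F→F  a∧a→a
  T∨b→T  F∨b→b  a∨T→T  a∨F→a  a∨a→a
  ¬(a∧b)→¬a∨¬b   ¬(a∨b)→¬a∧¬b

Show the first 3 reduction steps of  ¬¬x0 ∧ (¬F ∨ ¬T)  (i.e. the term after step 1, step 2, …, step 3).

  start: ¬¬x0 ∧ (¬F ∨ ¬T)
  [1] x0 ∧ (¬F ∨ ¬T)
  [2] x0 ∧ (T ∨ ¬T)
  [3] x0 ∧ T

Answer: after 3 steps: x0 ∧ T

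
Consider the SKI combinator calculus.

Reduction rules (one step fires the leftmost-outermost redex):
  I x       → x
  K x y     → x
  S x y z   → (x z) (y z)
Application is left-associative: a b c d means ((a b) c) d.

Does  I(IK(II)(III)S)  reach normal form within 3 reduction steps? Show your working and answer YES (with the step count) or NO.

  start: I(IK(II)(III)S)
  step 1: IK(II)(III)S
  step 2: K(II)(III)S
  step 3: IIS

Answer: NO — after 3 steps the term is IIS, not yet normal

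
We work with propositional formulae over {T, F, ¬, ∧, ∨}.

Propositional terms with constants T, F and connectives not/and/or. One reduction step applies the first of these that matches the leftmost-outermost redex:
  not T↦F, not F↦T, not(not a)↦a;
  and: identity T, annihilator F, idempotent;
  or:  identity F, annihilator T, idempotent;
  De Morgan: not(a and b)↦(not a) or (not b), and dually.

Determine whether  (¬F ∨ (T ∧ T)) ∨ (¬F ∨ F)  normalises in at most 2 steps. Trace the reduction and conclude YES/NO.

  start: (¬F ∨ (T ∧ T)) ∨ (¬F ∨ F)
  step 1: (T ∨ (T ∧ T)) ∨ (¬F ∨ F)
  step 2: T ∨ (¬F ∨ F)

Answer: NO — after 2 steps the term is T ∨ (¬F ∨ F), not yet normal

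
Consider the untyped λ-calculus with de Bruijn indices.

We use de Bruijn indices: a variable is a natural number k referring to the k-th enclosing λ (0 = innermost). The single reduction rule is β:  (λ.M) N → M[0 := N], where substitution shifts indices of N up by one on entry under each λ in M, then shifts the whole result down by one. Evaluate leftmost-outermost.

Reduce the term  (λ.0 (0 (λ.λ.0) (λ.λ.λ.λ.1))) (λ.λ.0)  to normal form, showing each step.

Answer: normal form = λ.0  (in 2 steps)

Reduction:
  start: (λ.0 (0 (λ.λ.0) (λ.λ.λ.λ.1))) (λ.λ.0)
  [1] (λ.λ.0) ((λ.λ.0) (λ.λ.0) (λ.λ.λ.λ.1))
  [2] λ.0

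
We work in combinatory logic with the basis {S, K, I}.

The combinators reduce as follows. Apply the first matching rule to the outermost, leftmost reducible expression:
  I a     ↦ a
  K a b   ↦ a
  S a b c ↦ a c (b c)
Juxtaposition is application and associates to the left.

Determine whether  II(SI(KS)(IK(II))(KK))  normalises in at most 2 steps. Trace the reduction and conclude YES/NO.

  start: II(SI(KS)(IK(II))(KK))
  →1  I(SI(KS)(IK(II))(KK))
  →2  SI(KS)(IK(II))(KK)

Answer: NO — after 2 steps the term is SI(KS)(IK(II))(KK), not yet normal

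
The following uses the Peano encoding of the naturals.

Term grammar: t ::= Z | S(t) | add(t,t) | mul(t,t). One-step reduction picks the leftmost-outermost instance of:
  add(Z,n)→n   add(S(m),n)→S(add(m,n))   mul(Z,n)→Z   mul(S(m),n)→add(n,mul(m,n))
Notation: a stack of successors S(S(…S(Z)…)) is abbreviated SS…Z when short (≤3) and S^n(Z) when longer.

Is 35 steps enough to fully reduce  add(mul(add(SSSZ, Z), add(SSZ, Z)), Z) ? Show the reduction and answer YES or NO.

  start: add(mul(add(SSSZ, Z), add(SSZ, Z)), Z)
  →1  add(mul(S(add(SSZ, Z)), add(SSZ, Z)), Z)
  →2  add(add(add(SSZ, Z), mul(add(SSZ, Z), add(SSZ, Z))), Z)
  →3  add(add(S(add(SZ, Z)), mul(add(SSZ, Z), add(SSZ, Z))), Z)
  →4  add(S(add(add(SZ, Z), mul(add(SSZ, Z), add(SSZ, Z)))), Z)
  →5  S(add(add(add(SZ, Z), mul(add(SSZ, Z), add(SSZ, Z))), Z))
  →6  S(add(add(S(add(Z, Z)), mul(add(SSZ, Z), add(SSZ, Z))), Z))
  →7  S(add(S(add(add(Z, Z), mul(add(SSZ, Z), add(SSZ, Z)))), Z))
  →8  S(S(add(add(add(Z, Z), mul(add(SSZ, Z), add(SSZ, Z))), Z)))
  →9  S(S(add(add(Z, mul(add(SSZ, Z), add(SSZ, Z))), Z)))
  →10  S(S(add(mul(add(SSZ, Z), add(SSZ, Z)), Z)))
  →11  S(S(add(mul(S(add(SZ, Z)), add(SSZ, Z)), Z)))
  →12  S(S(add(add(add(SSZ, Z), mul(add(SZ, Z), add(SSZ, Z))), Z)))
  →13  S(S(add(add(S(add(SZ, Z)), mul(add(SZ, Z), add(SSZ, Z))), Z)))
  →14  S(S(add(S(add(add(SZ, Z), mul(add(SZ, Z), add(SSZ, Z)))), Z)))
  →15  S(S(S(add(add(add(SZ, Z), mul(add(SZ, Z), add(SSZ, Z))), Z))))
  →16  S(S(S(add(add(S(add(Z, Z)), mul(add(SZ, Z), add(SSZ, Z))), Z))))
  →17  S(S(S(add(S(add(add(Z, Z), mul(add(SZ, Z), add(SSZ, Z)))), Z))))
  →18  S(S(S(S(add(add(add(Z, Z), mul(add(SZ, Z), add(SSZ, Z))), Z)))))
  →19  S(S(S(S(add(add(Z, mul(add(SZ, Z), add(SSZ, Z))), Z)))))
  →20  S(S(S(S(add(mul(add(SZ, Z), add(SSZ, Z)), Z)))))
  →21  S(S(S(S(add(mul(S(add(Z, Z)), add(SSZ, Z)), Z)))))
  →22  S(S(S(S(add(add(add(SSZ, Z), mul(add(Z, Z), add(SSZ, Z))), Z)))))
  →23  S(S(S(S(add(add(S(add(SZ, Z)), mul(add(Z, Z), add(SSZ, Z))), Z)))))
  →24  S(S(S(S(add(S(add(add(SZ, Z), mul(add(Z, Z), add(SSZ, Z)))), Z)))))
  →25  S(S(S(S(S(add(add(add(SZ, Z), mul(add(Z, Z), add(SSZ, Z))), Z))))))
  →26  S(S(S(S(S(add(add(S(add(Z, Z)), mul(add(Z, Z), add(SSZ, Z))), Z))))))
  →27  S(S(S(S(S(add(S(add(add(Z, Z), mul(add(Z, Z), add(SSZ, Z)))), Z))))))
  →28  S(S(S(S(S(S(add(add(add(Z, Z), mul(add(Z, Z), add(SSZ, Z))), Z)))))))
  →29  S(S(S(S(S(S(add(add(Z, mul(add(Z, Z), add(SSZ, Z))), Z)))))))
  →30  S(S(S(S(S(S(add(mul(add(Z, Z), add(SSZ, Z)), Z)))))))
  →31  S(S(S(S(S(S(add(mul(Z, add(SSZ, Z)), Z)))))))
  →32  S(S(S(S(S(S(add(Z, Z)))))))
  →33  S^6(Z)

Answer: YES — reaches normal form S^6(Z) in 33 ≤ 35 steps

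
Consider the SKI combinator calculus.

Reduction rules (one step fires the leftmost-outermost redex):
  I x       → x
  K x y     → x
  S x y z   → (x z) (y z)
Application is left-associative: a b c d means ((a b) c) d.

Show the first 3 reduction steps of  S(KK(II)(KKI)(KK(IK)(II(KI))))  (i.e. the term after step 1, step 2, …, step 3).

  start: S(KK(II)(KKI)(KK(IK)(II(KI))))
  →1  S(K(KKI)(KK(IK)(II(KI))))
  →2  S(KKI)
  →3  SK

Answer: after 3 steps: SK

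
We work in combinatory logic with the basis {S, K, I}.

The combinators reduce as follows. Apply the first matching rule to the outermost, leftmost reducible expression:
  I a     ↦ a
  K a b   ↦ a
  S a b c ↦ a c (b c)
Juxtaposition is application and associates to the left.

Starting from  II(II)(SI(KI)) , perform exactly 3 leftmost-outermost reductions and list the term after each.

  start: II(II)(SI(KI))
  →1  I(II)(SI(KI))
  →2  II(SI(KI))
  →3  I(SI(KI))

Answer: after 3 steps: I(SI(KI))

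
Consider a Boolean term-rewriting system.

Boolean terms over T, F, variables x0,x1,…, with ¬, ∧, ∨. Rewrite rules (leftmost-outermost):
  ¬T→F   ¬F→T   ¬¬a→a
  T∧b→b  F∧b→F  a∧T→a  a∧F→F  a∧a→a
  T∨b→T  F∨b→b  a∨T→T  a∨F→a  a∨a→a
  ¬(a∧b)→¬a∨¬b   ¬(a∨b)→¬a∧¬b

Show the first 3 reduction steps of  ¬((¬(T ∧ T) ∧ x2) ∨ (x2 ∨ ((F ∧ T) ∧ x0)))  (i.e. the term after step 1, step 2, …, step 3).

Answer: after 3 steps: ((T ∧ T) ∨ ¬x2) ∧ ¬(x2 ∨ ((F ∧ T) ∧ x0))

Reduction:
  start: ¬((¬(T ∧ T) ∧ x2) ∨ (x2 ∨ ((F ∧ T) ∧ x0)))
  step 1: ¬(¬(T ∧ T) ∧ x2) ∧ ¬(x2 ∨ ((F ∧ T) ∧ x0))
  step 2: (¬¬(T ∧ T) ∨ ¬x2) ∧ ¬(x2 ∨ ((F ∧ T) ∧ x0))
  step 3: ((T ∧ T) ∨ ¬x2) ∧ ¬(x2 ∨ ((F ∧ T) ∧ x0))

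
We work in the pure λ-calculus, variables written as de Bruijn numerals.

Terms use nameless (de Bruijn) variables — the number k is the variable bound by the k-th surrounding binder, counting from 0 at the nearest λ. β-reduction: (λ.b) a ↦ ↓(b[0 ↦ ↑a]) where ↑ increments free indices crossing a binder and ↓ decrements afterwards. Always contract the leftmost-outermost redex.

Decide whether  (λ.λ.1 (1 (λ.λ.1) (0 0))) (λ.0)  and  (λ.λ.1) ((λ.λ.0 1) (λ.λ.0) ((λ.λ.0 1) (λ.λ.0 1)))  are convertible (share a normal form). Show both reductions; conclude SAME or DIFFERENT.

Answer: DIFFERENT — A ⇓ λ.λ.1 1, B ⇓ λ.λ.0

Derivation:
Term A:
  start: (λ.λ.1 (1 (λ.λ.1) (0 0))) (λ.0)
  step 1: λ.(λ.0) ((λ.0) (λ.λ.1) (0 0))
  step 2: λ.(λ.0) (λ.λ.1) (0 0)
  step 3: λ.(λ.λ.1) (0 0)
  step 4: λ.λ.1 1

Term B:
  start: (λ.λ.1) ((λ.λ.0 1) (λ.λ.0) ((λ.λ.0 1) (λ.λ.0 1)))
  step 1: λ.(λ.λ.0 1) (λ.λ.0) ((λ.λ.0 1) (λ.λ.0 1))
  step 2: λ.(λ.0 (λ.λ.0)) ((λ.λ.0 1) (λ.λ.0 1))
  step 3: λ.(λ.λ.0 1) (λ.λ.0 1) (λ.λ.0)
  step 4: λ.(λ.0 (λ.λ.0 1)) (λ.λ.0)
  step 5: λ.(λ.λ.0) (λ.λ.0 1)
  step 6: λ.λ.0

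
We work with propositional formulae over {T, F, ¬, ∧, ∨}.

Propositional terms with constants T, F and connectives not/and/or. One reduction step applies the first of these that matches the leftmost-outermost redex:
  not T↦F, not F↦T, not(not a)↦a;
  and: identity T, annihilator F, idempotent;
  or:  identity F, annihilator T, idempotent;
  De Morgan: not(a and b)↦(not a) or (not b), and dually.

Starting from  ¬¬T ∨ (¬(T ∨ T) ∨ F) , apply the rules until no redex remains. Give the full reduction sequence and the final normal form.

  start: ¬¬T ∨ (¬(T ∨ T) ∨ F)
  →1  T ∨ (¬(T ∨ T) ∨ F)
  →2  T

Answer: normal form = T  (in 2 steps)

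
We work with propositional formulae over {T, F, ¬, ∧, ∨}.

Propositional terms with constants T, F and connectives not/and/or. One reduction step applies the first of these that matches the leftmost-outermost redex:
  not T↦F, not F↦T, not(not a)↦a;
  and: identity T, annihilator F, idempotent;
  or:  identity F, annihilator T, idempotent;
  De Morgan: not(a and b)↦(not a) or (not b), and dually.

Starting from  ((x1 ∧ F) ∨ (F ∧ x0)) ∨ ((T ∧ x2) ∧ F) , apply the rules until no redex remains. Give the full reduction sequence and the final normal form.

  start: ((x1 ∧ F) ∨ (F ∧ x0)) ∨ ((T ∧ x2) ∧ F)
  →1  (F ∨ (F ∧ x0)) ∨ ((T ∧ x2) ∧ F)
  →2  (F ∧ x0) ∨ ((T ∧ x2) ∧ F)
  →3  F ∨ ((T ∧ x2) ∧ F)
  →4  (T ∧ x2) ∧ F
  →5  F

Answer: normal form = F  (in 5 steps)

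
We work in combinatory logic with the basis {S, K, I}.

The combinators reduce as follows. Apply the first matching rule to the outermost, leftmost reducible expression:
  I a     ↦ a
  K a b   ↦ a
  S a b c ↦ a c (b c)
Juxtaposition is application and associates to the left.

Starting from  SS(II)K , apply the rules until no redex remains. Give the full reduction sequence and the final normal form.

Answer: normal form = SKK  (in 3 steps)

Derivation:
  start: SS(II)K
  step 1: SK(IIK)
  step 2: SK(IK)
  step 3: SKK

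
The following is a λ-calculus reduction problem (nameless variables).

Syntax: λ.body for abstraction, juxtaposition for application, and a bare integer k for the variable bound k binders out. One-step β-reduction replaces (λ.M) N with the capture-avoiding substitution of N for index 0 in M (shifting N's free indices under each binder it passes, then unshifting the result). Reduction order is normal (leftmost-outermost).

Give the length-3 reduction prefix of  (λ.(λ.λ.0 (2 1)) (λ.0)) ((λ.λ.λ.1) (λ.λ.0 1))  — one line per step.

  start: (λ.(λ.λ.0 (2 1)) (λ.0)) ((λ.λ.λ.1) (λ.λ.0 1))
  [1] (λ.λ.0 ((λ.λ.λ.1) (λ.λ.0 1) 1)) (λ.0)
  [2] λ.0 ((λ.λ.λ.1) (λ.λ.0 1) (λ.0))
  [3] λ.0 ((λ.λ.1) (λ.0))

Answer: after 3 steps: λ.0 ((λ.λ.1) (λ.0))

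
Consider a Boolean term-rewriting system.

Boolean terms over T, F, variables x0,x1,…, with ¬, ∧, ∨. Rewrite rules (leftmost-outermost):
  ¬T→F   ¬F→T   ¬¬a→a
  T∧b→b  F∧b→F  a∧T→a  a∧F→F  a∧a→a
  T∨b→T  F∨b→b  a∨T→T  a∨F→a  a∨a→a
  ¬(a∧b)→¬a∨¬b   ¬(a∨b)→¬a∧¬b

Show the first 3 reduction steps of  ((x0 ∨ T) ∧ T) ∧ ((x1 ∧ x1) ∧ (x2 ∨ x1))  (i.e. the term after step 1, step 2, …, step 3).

Answer: after 3 steps: (x1 ∧ x1) ∧ (x2 ∨ x1)

Working:
  start: ((x0 ∨ T) ∧ T) ∧ ((x1 ∧ x1) ∧ (x2 ∨ x1))
  →1  (x0 ∨ T) ∧ ((x1 ∧ x1) ∧ (x2 ∨ x1))
  →2  T ∧ ((x1 ∧ x1) ∧ (x2 ∨ x1))
  →3  (x1 ∧ x1) ∧ (x2 ∨ x1)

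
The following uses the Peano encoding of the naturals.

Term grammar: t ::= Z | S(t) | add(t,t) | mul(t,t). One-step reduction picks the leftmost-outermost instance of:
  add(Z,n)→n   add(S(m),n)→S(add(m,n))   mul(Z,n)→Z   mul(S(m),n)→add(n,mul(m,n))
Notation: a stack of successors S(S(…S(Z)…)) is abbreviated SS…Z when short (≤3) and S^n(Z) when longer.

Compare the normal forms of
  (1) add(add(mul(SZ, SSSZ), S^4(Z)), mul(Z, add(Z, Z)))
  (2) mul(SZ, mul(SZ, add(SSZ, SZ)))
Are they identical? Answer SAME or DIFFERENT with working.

Term A:
  start: add(add(mul(SZ, SSSZ), S^4(Z)), mul(Z, add(Z, Z)))
  [1] add(add(add(SSSZ, mul(Z, SSSZ)), S^4(Z)), mul(Z, add(Z, Z)))
  [2] add(add(S(add(SSZ, mul(Z, SSSZ))), S^4(Z)), mul(Z, add(Z, Z)))
  [3] add(S(add(add(SSZ, mul(Z, SSSZ)), S^4(Z))), mul(Z, add(Z, Z)))
  [4] S(add(add(add(SSZ, mul(Z, SSSZ)), S^4(Z)), mul(Z, add(Z, Z))))
  [5] S(add(add(S(add(SZ, mul(Z, SSSZ))), S^4(Z)), mul(Z, add(Z, Z))))
  [6] S(add(S(add(add(SZ, mul(Z, SSSZ)), S^4(Z))), mul(Z, add(Z, Z))))
  [7] S(S(add(add(add(SZ, mul(Z, SSSZ)), S^4(Z)), mul(Z, add(Z, Z)))))
  [8] S(S(add(add(S(add(Z, mul(Z, SSSZ))), S^4(Z)), mul(Z, add(Z, Z)))))
  [9] S(S(add(S(add(add(Z, mul(Z, SSSZ)), S^4(Z))), mul(Z, add(Z, Z)))))
  [10] S(S(S(add(add(add(Z, mul(Z, SSSZ)), S^4(Z)), mul(Z, add(Z, Z))))))
  [11] S(S(S(add(add(mul(Z, SSSZ), S^4(Z)), mul(Z, add(Z, Z))))))
  [12] S(S(S(add(add(Z, S^4(Z)), mul(Z, add(Z, Z))))))
  [13] S(S(S(add(S^4(Z), mul(Z, add(Z, Z))))))
  [14] S(S(S(S(add(SSSZ, mul(Z, add(Z, Z)))))))
  [15] S(S(S(S(S(add(SSZ, mul(Z, add(Z, Z))))))))
  [16] S(S(S(S(S(S(add(SZ, mul(Z, add(Z, Z)))))))))
  [17] S(S(S(S(S(S(S(add(Z, mul(Z, add(Z, Z))))))))))
  [18] S(S(S(S(S(S(S(mul(Z, add(Z, Z)))))))))
  [19] S^7(Z)

Term B:
  start: mul(SZ, mul(SZ, add(SSZ, SZ)))
  [1] add(mul(SZ, add(SSZ, SZ)), mul(Z, mul(SZ, add(SSZ, SZ))))
  [2] add(add(add(SSZ, SZ), mul(Z, add(SSZ, SZ))), mul(Z, mul(SZ, add(SSZ, SZ))))
  [3] add(add(S(add(SZ, SZ)), mul(Z, add(SSZ, SZ))), mul(Z, mul(SZ, add(SSZ, SZ))))
  [4] add(S(add(add(SZ, SZ), mul(Z, add(SSZ, SZ)))), mul(Z, mul(SZ, add(SSZ, SZ))))
  [5] S(add(add(add(SZ, SZ), mul(Z, add(SSZ, SZ))), mul(Z, mul(SZ, add(SSZ, SZ)))))
  [6] S(add(add(S(add(Z, SZ)), mul(Z, add(SSZ, SZ))), mul(Z, mul(SZ, add(SSZ, SZ)))))
  [7] S(add(S(add(add(Z, SZ), mul(Z, add(SSZ, SZ)))), mul(Z, mul(SZ, add(SSZ, SZ)))))
  [8] S(S(add(add(add(Z, SZ), mul(Z, add(SSZ, SZ))), mul(Z, mul(SZ, add(SSZ, SZ))))))
  [9] S(S(add(add(SZ, mul(Z, add(SSZ, SZ))), mul(Z, mul(SZ, add(SSZ, SZ))))))
  [10] S(S(add(S(add(Z, mul(Z, add(SSZ, SZ)))), mul(Z, mul(SZ, add(SSZ, SZ))))))
  [11] S(S(S(add(add(Z, mul(Z, add(SSZ, SZ))), mul(Z, mul(SZ, add(SSZ, SZ)))))))
  [12] S(S(S(add(mul(Z, add(SSZ, SZ)), mul(Z, mul(SZ, add(SSZ, SZ)))))))
  [13] S(S(S(add(Z, mul(Z, mul(SZ, add(SSZ, SZ)))))))
  [14] S(S(S(mul(Z, mul(SZ, add(SSZ, SZ))))))
  [15] SSSZ

Answer: DIFFERENT — A ⇓ S^7(Z), B ⇓ SSSZ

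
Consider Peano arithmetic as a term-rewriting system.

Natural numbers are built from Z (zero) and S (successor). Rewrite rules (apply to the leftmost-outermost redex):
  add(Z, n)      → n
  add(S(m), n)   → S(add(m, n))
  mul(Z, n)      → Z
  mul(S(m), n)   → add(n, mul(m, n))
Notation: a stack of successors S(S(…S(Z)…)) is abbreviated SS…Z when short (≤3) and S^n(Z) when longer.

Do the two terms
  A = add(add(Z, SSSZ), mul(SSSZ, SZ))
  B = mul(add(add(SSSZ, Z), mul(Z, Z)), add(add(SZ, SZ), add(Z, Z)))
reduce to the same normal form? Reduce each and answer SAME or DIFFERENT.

Term A:
  start: add(add(Z, SSSZ), mul(SSSZ, SZ))
  [1] add(SSSZ, mul(SSSZ, SZ))
  [2] S(add(SSZ, mul(SSSZ, SZ)))
  [3] S(S(add(SZ, mul(SSSZ, SZ))))
  [4] S(S(S(add(Z, mul(SSSZ, SZ)))))
  [5] S(S(S(mul(SSSZ, SZ))))
  [6] S(S(S(add(SZ, mul(SSZ, SZ)))))
  [7] S(S(S(S(add(Z, mul(SSZ, SZ))))))
  [8] S(S(S(S(mul(SSZ, SZ)))))
  [9] S(S(S(S(add(SZ, mul(SZ, SZ))))))
  [10] S(S(S(S(S(add(Z, mul(SZ, SZ)))))))
  [11] S(S(S(S(S(mul(SZ, SZ))))))
  [12] S(S(S(S(S(add(SZ, mul(Z, SZ)))))))
  [13] S(S(S(S(S(S(add(Z, mul(Z, SZ))))))))
  [14] S(S(S(S(S(S(mul(Z, SZ)))))))
  [15] S^6(Z)

Term B:
  start: mul(add(add(SSSZ, Z), mul(Z, Z)), add(add(SZ, SZ), add(Z, Z)))
  [1] mul(add(S(add(SSZ, Z)), mul(Z, Z)), add(add(SZ, SZ), add(Z, Z)))
  [2] mul(S(add(add(SSZ, Z), mul(Z, Z))), add(add(SZ, SZ), add(Z, Z)))
  [3] add(add(add(SZ, SZ), add(Z, Z)), mul(add(add(SSZ, Z), mul(Z, Z)), add(add(SZ, SZ), add(Z, Z))))
  [4] add(add(S(add(Z, SZ)), add(Z, Z)), mul(add(add(SSZ, Z), mul(Z, Z)), add(add(SZ, SZ), add(Z, Z))))
  [5] add(S(add(add(Z, SZ), add(Z, Z))), mul(add(add(SSZ, Z), mul(Z, Z)), add(add(SZ, SZ), add(Z, Z))))
  [6] S(add(add(add(Z, SZ), add(Z, Z)), mul(add(add(SSZ, Z), mul(Z, Z)), add(add(SZ, SZ), add(Z, Z)))))
  [7] S(add(add(SZ, add(Z, Z)), mul(add(add(SSZ, Z), mul(Z, Z)), add(add(SZ, SZ), add(Z, Z)))))
  [8] S(add(S(add(Z, add(Z, Z))), mul(add(add(SSZ, Z), mul(Z, Z)), add(add(SZ, SZ), add(Z, Z)))))
  [9] S(S(add(add(Z, add(Z, Z)), mul(add(add(SSZ, Z), mul(Z, Z)), add(add(SZ, SZ), add(Z, Z))))))
  [10] S(S(add(add(Z, Z), mul(add(add(SSZ, Z), mul(Z, Z)), add(add(SZ, SZ), add(Z, Z))))))
  [11] S(S(add(Z, mul(add(add(SSZ, Z), mul(Z, Z)), add(add(SZ, SZ), add(Z, Z))))))
  [12] S(S(mul(add(add(SSZ, Z), mul(Z, Z)), add(add(SZ, SZ), add(Z, Z)))))
  [13] S(S(mul(add(S(add(SZ, Z)), mul(Z, Z)), add(add(SZ, SZ), add(Z, Z)))))
  [14] S(S(mul(S(add(add(SZ, Z), mul(Z, Z))), add(add(SZ, SZ), add(Z, Z)))))
  [15] S(S(add(add(add(SZ, SZ), add(Z, Z)), mul(add(add(SZ, Z), mul(Z, Z)), add(add(SZ, SZ), add(Z, Z))))))
  [16] S(S(add(add(S(add(Z, SZ)), add(Z, Z)), mul(add(add(SZ, Z), mul(Z, Z)), add(add(SZ, SZ), add(Z, Z))))))
  [17] S(S(add(S(add(add(Z, SZ), add(Z, Z))), mul(add(add(SZ, Z), mul(Z, Z)), add(add(SZ, SZ), add(Z, Z))))))
  [18] S(S(S(add(add(add(Z, SZ), add(Z, Z)), mul(add(add(SZ, Z), mul(Z, Z)), add(add(SZ, SZ), add(Z, Z)))))))
  [19] S(S(S(add(add(SZ, add(Z, Z)), mul(add(add(SZ, Z), mul(Z, Z)), add(add(SZ, SZ), add(Z, Z)))))))
  [20] S(S(S(add(S(add(Z, add(Z, Z))), mul(add(add(SZ, Z), mul(Z, Z)), add(add(SZ, SZ), add(Z, Z)))))))
  [21] S(S(S(S(add(add(Z, add(Z, Z)), mul(add(add(SZ, Z), mul(Z, Z)), add(add(SZ, SZ), add(Z, Z))))))))
  [22] S(S(S(S(add(add(Z, Z), mul(add(add(SZ, Z), mul(Z, Z)), add(add(SZ, SZ), add(Z, Z))))))))
  [23] S(S(S(S(add(Z, mul(add(add(SZ, Z), mul(Z, Z)), add(add(SZ, SZ), add(Z, Z))))))))
  [24] S(S(S(S(mul(add(add(SZ, Z), mul(Z, Z)), add(add(SZ, SZ), add(Z, Z)))))))
  [25] S(S(S(S(mul(add(S(add(Z, Z)), mul(Z, Z)), add(add(SZ, SZ), add(Z, Z)))))))
  [26] S(S(S(S(mul(S(add(add(Z, Z), mul(Z, Z))), add(add(SZ, SZ), add(Z, Z)))))))
  [27] S(S(S(S(add(add(add(SZ, SZ), add(Z, Z)), mul(add(add(Z, Z), mul(Z, Z)), add(add(SZ, SZ), add(Z, Z))))))))
  [28] S(S(S(S(add(add(S(add(Z, SZ)), add(Z, Z)), mul(add(add(Z, Z), mul(Z, Z)), add(add(SZ, SZ), add(Z, Z))))))))
  [29] S(S(S(S(add(S(add(add(Z, SZ), add(Z, Z))), mul(add(add(Z, Z), mul(Z, Z)), add(add(SZ, SZ), add(Z, Z))))))))
  [30] S(S(S(S(S(add(add(add(Z, SZ), add(Z, Z)), mul(add(add(Z, Z), mul(Z, Z)), add(add(SZ, SZ), add(Z, Z)))))))))
  [31] S(S(S(S(S(add(add(SZ, add(Z, Z)), mul(add(add(Z, Z), mul(Z, Z)), add(add(SZ, SZ), add(Z, Z)))))))))
  [32] S(S(S(S(S(add(S(add(Z, add(Z, Z))), mul(add(add(Z, Z), mul(Z, Z)), add(add(SZ, SZ), add(Z, Z)))))))))
  [33] S(S(S(S(S(S(add(add(Z, add(Z, Z)), mul(add(add(Z, Z), mul(Z, Z)), add(add(SZ, SZ), add(Z, Z))))))))))
  [34] S(S(S(S(S(S(add(add(Z, Z), mul(add(add(Z, Z), mul(Z, Z)), add(add(SZ, SZ), add(Z, Z))))))))))
  [35] S(S(S(S(S(S(add(Z, mul(add(add(Z, Z), mul(Z, Z)), add(add(SZ, SZ), add(Z, Z))))))))))
  [36] S(S(S(S(S(S(mul(add(add(Z, Z), mul(Z, Z)), add(add(SZ, SZ), add(Z, Z)))))))))
  [37] S(S(S(S(S(S(mul(add(Z, mul(Z, Z)), add(add(SZ, SZ), add(Z, Z)))))))))
  [38] S(S(S(S(S(S(mul(mul(Z, Z), add(add(SZ, SZ), add(Z, Z)))))))))
  [39] S(S(S(S(S(S(mul(Z, add(add(SZ, SZ), add(Z, Z)))))))))
  [40] S^6(Z)

Answer: SAME — A ⇓ S^6(Z), B ⇓ S^6(Z)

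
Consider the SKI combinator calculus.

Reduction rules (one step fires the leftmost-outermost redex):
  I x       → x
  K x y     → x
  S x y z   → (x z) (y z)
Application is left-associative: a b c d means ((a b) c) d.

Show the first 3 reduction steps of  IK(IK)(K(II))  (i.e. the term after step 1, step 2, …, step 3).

  start: IK(IK)(K(II))
  →1  K(IK)(K(II))
  →2  IK
  →3  K

Answer: after 3 steps: K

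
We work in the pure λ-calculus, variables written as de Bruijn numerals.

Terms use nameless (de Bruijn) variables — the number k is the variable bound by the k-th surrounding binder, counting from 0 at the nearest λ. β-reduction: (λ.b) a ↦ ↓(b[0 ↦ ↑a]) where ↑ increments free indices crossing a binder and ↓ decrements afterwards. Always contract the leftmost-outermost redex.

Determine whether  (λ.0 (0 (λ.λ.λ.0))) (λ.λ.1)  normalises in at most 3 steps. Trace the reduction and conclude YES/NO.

Answer: YES — reaches normal form λ.λ.λ.λ.λ.0 in 3 ≤ 3 steps

Working:
  start: (λ.0 (0 (λ.λ.λ.0))) (λ.λ.1)
  →1  (λ.λ.1) ((λ.λ.1) (λ.λ.λ.0))
  →2  λ.(λ.λ.1) (λ.λ.λ.0)
  →3  λ.λ.λ.λ.λ.0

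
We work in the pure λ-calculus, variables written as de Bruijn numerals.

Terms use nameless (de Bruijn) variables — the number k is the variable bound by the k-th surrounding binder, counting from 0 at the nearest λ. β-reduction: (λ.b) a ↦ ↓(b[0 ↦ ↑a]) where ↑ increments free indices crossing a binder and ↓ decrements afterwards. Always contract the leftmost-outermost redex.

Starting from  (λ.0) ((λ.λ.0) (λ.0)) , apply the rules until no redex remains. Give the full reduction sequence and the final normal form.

  start: (λ.0) ((λ.λ.0) (λ.0))
  →1  (λ.λ.0) (λ.0)
  →2  λ.0

Answer: normal form = λ.0  (in 2 steps)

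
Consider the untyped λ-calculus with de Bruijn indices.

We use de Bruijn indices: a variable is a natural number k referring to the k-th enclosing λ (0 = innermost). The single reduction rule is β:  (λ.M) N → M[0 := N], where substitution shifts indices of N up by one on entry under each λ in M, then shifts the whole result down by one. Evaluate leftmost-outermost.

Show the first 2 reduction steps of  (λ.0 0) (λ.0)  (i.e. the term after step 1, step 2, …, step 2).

  start: (λ.0 0) (λ.0)
  step 1: (λ.0) (λ.0)
  step 2: λ.0

Answer: after 2 steps: λ.0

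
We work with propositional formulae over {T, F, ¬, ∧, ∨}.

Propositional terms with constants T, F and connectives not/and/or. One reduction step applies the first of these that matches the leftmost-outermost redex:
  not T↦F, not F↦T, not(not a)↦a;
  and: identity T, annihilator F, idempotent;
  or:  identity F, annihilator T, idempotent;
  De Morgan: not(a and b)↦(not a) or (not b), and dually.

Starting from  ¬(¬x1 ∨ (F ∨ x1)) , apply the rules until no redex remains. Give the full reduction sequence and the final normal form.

  start: ¬(¬x1 ∨ (F ∨ x1))
  →1  ¬¬x1 ∧ ¬(F ∨ x1)
  →2  x1 ∧ ¬(F ∨ x1)
  →3  x1 ∧ (¬F ∧ ¬x1)
  →4  x1 ∧ (T ∧ ¬x1)
  →5  x1 ∧ ¬x1

Answer: normal form = x1 ∧ ¬x1  (in 5 steps)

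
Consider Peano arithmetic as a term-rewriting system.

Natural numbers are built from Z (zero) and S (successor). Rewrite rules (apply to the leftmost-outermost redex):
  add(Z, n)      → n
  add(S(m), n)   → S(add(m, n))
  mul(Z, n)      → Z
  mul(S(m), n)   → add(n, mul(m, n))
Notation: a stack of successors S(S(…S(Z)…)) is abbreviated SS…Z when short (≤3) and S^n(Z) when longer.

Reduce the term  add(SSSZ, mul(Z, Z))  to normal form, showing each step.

  start: add(SSSZ, mul(Z, Z))
  →1  S(add(SSZ, mul(Z, Z)))
  →2  S(S(add(SZ, mul(Z, Z))))
  →3  S(S(S(add(Z, mul(Z, Z)))))
  →4  S(S(S(mul(Z, Z))))
  →5  SSSZ

Answer: normal form = SSSZ  (in 5 steps)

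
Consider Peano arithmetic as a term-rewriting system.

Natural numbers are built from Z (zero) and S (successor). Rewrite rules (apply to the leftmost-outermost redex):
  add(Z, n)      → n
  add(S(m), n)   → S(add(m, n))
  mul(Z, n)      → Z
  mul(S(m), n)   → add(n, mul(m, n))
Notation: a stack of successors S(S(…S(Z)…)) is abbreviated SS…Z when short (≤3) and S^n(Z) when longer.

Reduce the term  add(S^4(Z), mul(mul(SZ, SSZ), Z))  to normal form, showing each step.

  start: add(S^4(Z), mul(mul(SZ, SSZ), Z))
  step 1: S(add(SSSZ, mul(mul(SZ, SSZ), Z)))
  step 2: S(S(add(SSZ, mul(mul(SZ, SSZ), Z))))
  step 3: S(S(S(add(SZ, mul(mul(SZ, SSZ), Z)))))
  step 4: S(S(S(S(add(Z, mul(mul(SZ, SSZ), Z))))))
  step 5: S(S(S(S(mul(mul(SZ, SSZ), Z)))))
  step 6: S(S(S(S(mul(add(SSZ, mul(Z, SSZ)), Z)))))
  step 7: S(S(S(S(mul(S(add(SZ, mul(Z, SSZ))), Z)))))
  step 8: S(S(S(S(add(Z, mul(add(SZ, mul(Z, SSZ)), Z))))))
  step 9: S(S(S(S(mul(add(SZ, mul(Z, SSZ)), Z)))))
  step 10: S(S(S(S(mul(S(add(Z, mul(Z, SSZ))), Z)))))
  step 11: S(S(S(S(add(Z, mul(add(Z, mul(Z, SSZ)), Z))))))
  step 12: S(S(S(S(mul(add(Z, mul(Z, SSZ)), Z)))))
  step 13: S(S(S(S(mul(mul(Z, SSZ), Z)))))
  step 14: S(S(S(S(mul(Z, Z)))))
  step 15: S^4(Z)

Answer: normal form = S^4(Z)  (in 15 steps)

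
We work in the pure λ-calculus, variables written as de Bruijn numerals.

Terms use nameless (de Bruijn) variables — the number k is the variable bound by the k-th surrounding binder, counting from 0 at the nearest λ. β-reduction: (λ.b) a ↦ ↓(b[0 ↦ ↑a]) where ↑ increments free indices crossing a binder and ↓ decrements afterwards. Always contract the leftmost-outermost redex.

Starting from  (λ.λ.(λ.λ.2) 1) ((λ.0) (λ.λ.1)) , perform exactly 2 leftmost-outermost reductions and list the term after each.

  start: (λ.λ.(λ.λ.2) 1) ((λ.0) (λ.λ.1))
  [1] λ.(λ.λ.2) ((λ.0) (λ.λ.1))
  [2] λ.λ.1

Answer: after 2 steps: λ.λ.1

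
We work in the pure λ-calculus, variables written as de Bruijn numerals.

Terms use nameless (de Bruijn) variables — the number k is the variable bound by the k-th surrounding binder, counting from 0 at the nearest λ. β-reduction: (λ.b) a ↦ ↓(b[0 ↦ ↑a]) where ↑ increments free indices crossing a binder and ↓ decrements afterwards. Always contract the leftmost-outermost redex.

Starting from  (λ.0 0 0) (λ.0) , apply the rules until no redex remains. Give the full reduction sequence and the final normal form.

  start: (λ.0 0 0) (λ.0)
  step 1: (λ.0) (λ.0) (λ.0)
  step 2: (λ.0) (λ.0)
  step 3: λ.0

Answer: normal form = λ.0  (in 3 steps)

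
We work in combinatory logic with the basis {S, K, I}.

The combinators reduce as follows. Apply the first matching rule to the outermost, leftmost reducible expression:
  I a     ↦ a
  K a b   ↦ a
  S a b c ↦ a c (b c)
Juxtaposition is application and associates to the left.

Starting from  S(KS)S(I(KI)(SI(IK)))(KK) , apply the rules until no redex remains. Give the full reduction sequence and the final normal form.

Answer: normal form = S(SI)(KK)  (in 4 steps)

Working:
  start: S(KS)S(I(KI)(SI(IK)))(KK)
  →1  KS(I(KI)(SI(IK)))(S(I(KI)(SI(IK))))(KK)
  →2  S(S(I(KI)(SI(IK))))(KK)
  →3  S(S(KI(SI(IK))))(KK)
  →4  S(SI)(KK)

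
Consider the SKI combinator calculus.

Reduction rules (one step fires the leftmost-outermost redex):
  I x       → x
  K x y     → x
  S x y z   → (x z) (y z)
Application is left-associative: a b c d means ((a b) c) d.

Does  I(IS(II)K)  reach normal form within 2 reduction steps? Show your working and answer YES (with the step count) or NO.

  start: I(IS(II)K)
  [1] IS(II)K
  [2] S(II)K

Answer: NO — after 2 steps the term is S(II)K, not yet normal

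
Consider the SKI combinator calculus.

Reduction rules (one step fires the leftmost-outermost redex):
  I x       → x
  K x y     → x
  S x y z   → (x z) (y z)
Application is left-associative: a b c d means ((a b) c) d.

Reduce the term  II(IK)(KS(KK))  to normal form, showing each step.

  start: II(IK)(KS(KK))
  →1  I(IK)(KS(KK))
  →2  IK(KS(KK))
  →3  K(KS(KK))
  →4  KS

Answer: normal form = KS  (in 4 steps)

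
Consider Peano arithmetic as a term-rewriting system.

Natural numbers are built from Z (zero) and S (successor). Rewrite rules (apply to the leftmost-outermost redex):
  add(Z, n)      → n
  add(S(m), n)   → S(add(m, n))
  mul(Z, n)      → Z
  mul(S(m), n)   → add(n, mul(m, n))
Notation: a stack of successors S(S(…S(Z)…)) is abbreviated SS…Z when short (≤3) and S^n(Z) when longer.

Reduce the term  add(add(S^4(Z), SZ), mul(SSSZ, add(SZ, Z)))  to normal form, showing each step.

Answer: normal form = S^8(Z)  (in 27 steps)

Reduction:
  start: add(add(S^4(Z), SZ), mul(SSSZ, add(SZ, Z)))
  →1  add(S(add(SSSZ, SZ)), mul(SSSZ, add(SZ, Z)))
  →2  S(add(add(SSSZ, SZ), mul(SSSZ, add(SZ, Z))))
  →3  S(add(S(add(SSZ, SZ)), mul(SSSZ, add(SZ, Z))))
  →4  S(S(add(add(SSZ, SZ), mul(SSSZ, add(SZ, Z)))))
  →5  S(S(add(S(add(SZ, SZ)), mul(SSSZ, add(SZ, Z)))))
  →6  S(S(S(add(add(SZ, SZ), mul(SSSZ, add(SZ, Z))))))
  →7  S(S(S(add(S(add(Z, SZ)), mul(SSSZ, add(SZ, Z))))))
  →8  S(S(S(S(add(add(Z, SZ), mul(SSSZ, add(SZ, Z)))))))
  →9  S(S(S(S(add(SZ, mul(SSSZ, add(SZ, Z)))))))
  →10  S(S(S(S(S(add(Z, mul(SSSZ, add(SZ, Z))))))))
  →11  S(S(S(S(S(mul(SSSZ, add(SZ, Z)))))))
  →12  S(S(S(S(S(add(add(SZ, Z), mul(SSZ, add(SZ, Z))))))))
  →13  S(S(S(S(S(add(S(add(Z, Z)), mul(SSZ, add(SZ, Z))))))))
  →14  S(S(S(S(S(S(add(add(Z, Z), mul(SSZ, add(SZ, Z)))))))))
  →15  S(S(S(S(S(S(add(Z, mul(SSZ, add(SZ, Z)))))))))
  →16  S(S(S(S(S(S(mul(SSZ, add(SZ, Z))))))))
  →17  S(S(S(S(S(S(add(add(SZ, Z), mul(SZ, add(SZ, Z)))))))))
  →18  S(S(S(S(S(S(add(S(add(Z, Z)), mul(SZ, add(SZ, Z)))))))))
  →19  S(S(S(S(S(S(S(add(add(Z, Z), mul(SZ, add(SZ, Z))))))))))
  →20  S(S(S(S(S(S(S(add(Z, mul(SZ, add(SZ, Z))))))))))
  →21  S(S(S(S(S(S(S(mul(SZ, add(SZ, Z)))))))))
  →22  S(S(S(S(S(S(S(add(add(SZ, Z), mul(Z, add(SZ, Z))))))))))
  →23  S(S(S(S(S(S(S(add(S(add(Z, Z)), mul(Z, add(SZ, Z))))))))))
  →24  S(S(S(S(S(S(S(S(add(add(Z, Z), mul(Z, add(SZ, Z)))))))))))
  →25  S(S(S(S(S(S(S(S(add(Z, mul(Z, add(SZ, Z)))))))))))
  →26  S(S(S(S(S(S(S(S(mul(Z, add(SZ, Z))))))))))
  →27  S^8(Z)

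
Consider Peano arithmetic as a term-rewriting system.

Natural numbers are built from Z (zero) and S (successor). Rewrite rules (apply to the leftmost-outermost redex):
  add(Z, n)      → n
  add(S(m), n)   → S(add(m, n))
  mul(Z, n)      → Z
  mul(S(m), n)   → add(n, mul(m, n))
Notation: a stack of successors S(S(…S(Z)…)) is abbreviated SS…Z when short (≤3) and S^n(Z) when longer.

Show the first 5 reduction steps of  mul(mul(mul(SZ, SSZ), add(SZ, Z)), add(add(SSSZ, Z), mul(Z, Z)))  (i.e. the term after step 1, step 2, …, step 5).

Answer: after 5 steps: mul(S(add(add(Z, Z), mul(add(SZ, mul(Z, SSZ)), add(SZ, Z)))), add(add(SSSZ, Z), mul(Z, Z)))

Working:
  start: mul(mul(mul(SZ, SSZ), add(SZ, Z)), add(add(SSSZ, Z), mul(Z, Z)))
  step 1: mul(mul(add(SSZ, mul(Z, SSZ)), add(SZ, Z)), add(add(SSSZ, Z), mul(Z, Z)))
  step 2: mul(mul(S(add(SZ, mul(Z, SSZ))), add(SZ, Z)), add(add(SSSZ, Z), mul(Z, Z)))
  step 3: mul(add(add(SZ, Z), mul(add(SZ, mul(Z, SSZ)), add(SZ, Z))), add(add(SSSZ, Z), mul(Z, Z)))
  step 4: mul(add(S(add(Z, Z)), mul(add(SZ, mul(Z, SSZ)), add(SZ, Z))), add(add(SSSZ, Z), mul(Z, Z)))
  step 5: mul(S(add(add(Z, Z), mul(add(SZ, mul(Z, SSZ)), add(SZ, Z)))), add(add(SSSZ, Z), mul(Z, Z)))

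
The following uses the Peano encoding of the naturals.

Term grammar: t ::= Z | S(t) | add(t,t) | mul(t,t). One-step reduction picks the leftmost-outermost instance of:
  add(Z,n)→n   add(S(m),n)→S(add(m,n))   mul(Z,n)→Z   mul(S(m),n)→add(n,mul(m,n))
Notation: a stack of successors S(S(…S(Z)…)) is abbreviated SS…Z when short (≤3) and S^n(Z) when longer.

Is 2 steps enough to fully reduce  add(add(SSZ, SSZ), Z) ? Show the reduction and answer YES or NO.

  start: add(add(SSZ, SSZ), Z)
  step 1: add(S(add(SZ, SSZ)), Z)
  step 2: S(add(add(SZ, SSZ), Z))

Answer: NO — after 2 steps the term is S(add(add(SZ, SSZ), Z)), not yet normal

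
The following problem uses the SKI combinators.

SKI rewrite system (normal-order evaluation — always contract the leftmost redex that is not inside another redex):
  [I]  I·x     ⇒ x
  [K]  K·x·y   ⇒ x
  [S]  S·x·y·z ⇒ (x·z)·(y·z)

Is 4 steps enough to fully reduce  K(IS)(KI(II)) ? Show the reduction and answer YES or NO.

  start: K(IS)(KI(II))
  step 1: IS
  step 2: S

Answer: YES — reaches normal form S in 2 ≤ 4 steps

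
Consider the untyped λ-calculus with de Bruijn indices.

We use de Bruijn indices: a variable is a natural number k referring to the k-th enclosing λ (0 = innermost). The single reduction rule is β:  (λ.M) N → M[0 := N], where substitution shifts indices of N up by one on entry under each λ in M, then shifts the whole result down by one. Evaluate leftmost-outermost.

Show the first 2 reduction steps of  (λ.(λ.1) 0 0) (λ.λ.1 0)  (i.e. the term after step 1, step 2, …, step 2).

  start: (λ.(λ.1) 0 0) (λ.λ.1 0)
  step 1: (λ.λ.λ.1 0) (λ.λ.1 0) (λ.λ.1 0)
  step 2: (λ.λ.1 0) (λ.λ.1 0)

Answer: after 2 steps: (λ.λ.1 0) (λ.λ.1 0)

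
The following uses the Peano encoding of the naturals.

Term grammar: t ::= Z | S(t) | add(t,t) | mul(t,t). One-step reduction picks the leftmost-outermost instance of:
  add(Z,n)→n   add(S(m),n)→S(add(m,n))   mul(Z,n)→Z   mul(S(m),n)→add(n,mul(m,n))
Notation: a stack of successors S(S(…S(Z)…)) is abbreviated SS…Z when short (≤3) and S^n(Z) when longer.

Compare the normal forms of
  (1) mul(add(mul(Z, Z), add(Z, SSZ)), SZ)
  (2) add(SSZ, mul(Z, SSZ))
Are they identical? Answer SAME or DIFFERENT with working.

Answer: SAME — A ⇓ SSZ, B ⇓ SSZ

Reduction:
Term A:
  start: mul(add(mul(Z, Z), add(Z, SSZ)), SZ)
  →1  mul(add(Z, add(Z, SSZ)), SZ)
  →2  mul(add(Z, SSZ), SZ)
  →3  mul(SSZ, SZ)
  →4  add(SZ, mul(SZ, SZ))
  →5  S(add(Z, mul(SZ, SZ)))
  →6  S(mul(SZ, SZ))
  →7  S(add(SZ, mul(Z, SZ)))
  →8  S(S(add(Z, mul(Z, SZ))))
  →9  S(S(mul(Z, SZ)))
  →10  SSZ

Term B:
  start: add(SSZ, mul(Z, SSZ))
  →1  S(add(SZ, mul(Z, SSZ)))
  →2  S(S(add(Z, mul(Z, SSZ))))
  →3  S(S(mul(Z, SSZ)))
  →4  SSZ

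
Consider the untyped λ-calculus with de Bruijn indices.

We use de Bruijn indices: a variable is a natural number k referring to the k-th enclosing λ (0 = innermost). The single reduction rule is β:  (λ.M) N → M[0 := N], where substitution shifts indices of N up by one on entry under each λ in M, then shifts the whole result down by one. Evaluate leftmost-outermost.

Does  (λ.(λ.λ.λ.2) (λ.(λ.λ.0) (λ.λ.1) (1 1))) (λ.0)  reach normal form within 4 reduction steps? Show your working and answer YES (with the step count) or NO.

  start: (λ.(λ.λ.λ.2) (λ.(λ.λ.0) (λ.λ.1) (1 1))) (λ.0)
  →1  (λ.λ.λ.2) (λ.(λ.λ.0) (λ.λ.1) ((λ.0) (λ.0)))
  →2  λ.λ.λ.(λ.λ.0) (λ.λ.1) ((λ.0) (λ.0))
  →3  λ.λ.λ.(λ.0) ((λ.0) (λ.0))
  →4  λ.λ.λ.(λ.0) (λ.0)

Answer: NO — after 4 steps the term is λ.λ.λ.(λ.0) (λ.0), not yet normal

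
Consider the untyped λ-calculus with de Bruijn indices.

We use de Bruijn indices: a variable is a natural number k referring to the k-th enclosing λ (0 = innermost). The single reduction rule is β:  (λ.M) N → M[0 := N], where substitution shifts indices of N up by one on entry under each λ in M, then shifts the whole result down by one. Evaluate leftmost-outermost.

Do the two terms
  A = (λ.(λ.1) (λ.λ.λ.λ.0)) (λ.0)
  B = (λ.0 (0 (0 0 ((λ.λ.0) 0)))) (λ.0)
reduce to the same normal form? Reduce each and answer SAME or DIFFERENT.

Term A:
  start: (λ.(λ.1) (λ.λ.λ.λ.0)) (λ.0)
  [1] (λ.λ.0) (λ.λ.λ.λ.0)
  [2] λ.0

Term B:
  start: (λ.0 (0 (0 0 ((λ.λ.0) 0)))) (λ.0)
  [1] (λ.0) ((λ.0) ((λ.0) (λ.0) ((λ.λ.0) (λ.0))))
  [2] (λ.0) ((λ.0) (λ.0) ((λ.λ.0) (λ.0)))
  [3] (λ.0) (λ.0) ((λ.λ.0) (λ.0))
  [4] (λ.0) ((λ.λ.0) (λ.0))
  [5] (λ.λ.0) (λ.0)
  [6] λ.0

Answer: SAME — A ⇓ λ.0, B ⇓ λ.0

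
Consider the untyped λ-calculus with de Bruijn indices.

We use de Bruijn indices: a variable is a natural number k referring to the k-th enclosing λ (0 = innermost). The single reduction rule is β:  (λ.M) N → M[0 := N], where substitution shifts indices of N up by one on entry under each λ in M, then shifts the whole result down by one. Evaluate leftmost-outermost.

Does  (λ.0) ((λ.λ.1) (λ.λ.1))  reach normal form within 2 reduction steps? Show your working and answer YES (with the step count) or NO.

  start: (λ.0) ((λ.λ.1) (λ.λ.1))
  →1  (λ.λ.1) (λ.λ.1)
  →2  λ.λ.λ.1

Answer: YES — reaches normal form λ.λ.λ.1 in 2 ≤ 2 steps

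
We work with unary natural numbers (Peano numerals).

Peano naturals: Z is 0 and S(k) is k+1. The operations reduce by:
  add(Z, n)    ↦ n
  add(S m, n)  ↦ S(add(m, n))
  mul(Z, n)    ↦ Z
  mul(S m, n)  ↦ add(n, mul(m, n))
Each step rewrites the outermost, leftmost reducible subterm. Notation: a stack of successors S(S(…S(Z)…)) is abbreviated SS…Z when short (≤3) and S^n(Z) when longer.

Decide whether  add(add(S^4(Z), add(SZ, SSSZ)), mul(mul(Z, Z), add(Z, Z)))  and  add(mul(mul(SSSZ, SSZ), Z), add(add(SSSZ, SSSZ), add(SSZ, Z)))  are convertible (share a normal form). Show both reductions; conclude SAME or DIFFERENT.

Answer: SAME — A ⇓ S^8(Z), B ⇓ S^8(Z)

Derivation:
Term A:
  start: add(add(S^4(Z), add(SZ, SSSZ)), mul(mul(Z, Z), add(Z, Z)))
  step 1: add(S(add(SSSZ, add(SZ, SSSZ))), mul(mul(Z, Z), add(Z, Z)))
  step 2: S(add(add(SSSZ, add(SZ, SSSZ)), mul(mul(Z, Z), add(Z, Z))))
  step 3: S(add(S(add(SSZ, add(SZ, SSSZ))), mul(mul(Z, Z), add(Z, Z))))
  step 4: S(S(add(add(SSZ, add(SZ, SSSZ)), mul(mul(Z, Z), add(Z, Z)))))
  step 5: S(S(add(S(add(SZ, add(SZ, SSSZ))), mul(mul(Z, Z), add(Z, Z)))))
  step 6: S(S(S(add(add(SZ, add(SZ, SSSZ)), mul(mul(Z, Z), add(Z, Z))))))
  step 7: S(S(S(add(S(add(Z, add(SZ, SSSZ))), mul(mul(Z, Z), add(Z, Z))))))
  step 8: S(S(S(S(add(add(Z, add(SZ, SSSZ)), mul(mul(Z, Z), add(Z, Z)))))))
  step 9: S(S(S(S(add(add(SZ, SSSZ), mul(mul(Z, Z), add(Z, Z)))))))
  step 10: S(S(S(S(add(S(add(Z, SSSZ)), mul(mul(Z, Z), add(Z, Z)))))))
  step 11: S(S(S(S(S(add(add(Z, SSSZ), mul(mul(Z, Z), add(Z, Z))))))))
  step 12: S(S(S(S(S(add(SSSZ, mul(mul(Z, Z), add(Z, Z))))))))
  step 13: S(S(S(S(S(S(add(SSZ, mul(mul(Z, Z), add(Z, Z)))))))))
  step 14: S(S(S(S(S(S(S(add(SZ, mul(mul(Z, Z), add(Z, Z))))))))))
  step 15: S(S(S(S(S(S(S(S(add(Z, mul(mul(Z, Z), add(Z, Z)))))))))))
  step 16: S(S(S(S(S(S(S(S(mul(mul(Z, Z), add(Z, Z))))))))))
  step 17: S(S(S(S(S(S(S(S(mul(Z, add(Z, Z))))))))))
  step 18: S^8(Z)

Term B:
  start: add(mul(mul(SSSZ, SSZ), Z), add(add(SSSZ, SSSZ), add(SSZ, Z)))
  step 1: add(mul(add(SSZ, mul(SSZ, SSZ)), Z), add(add(SSSZ, SSSZ), add(SSZ, Z)))
  step 2: add(mul(S(add(SZ, mul(SSZ, SSZ))), Z), add(add(SSSZ, SSSZ), add(SSZ, Z)))
  step 3: add(add(Z, mul(add(SZ, mul(SSZ, SSZ)), Z)), add(add(SSSZ, SSSZ), add(SSZ, Z)))
  step 4: add(mul(add(SZ, mul(SSZ, SSZ)), Z), add(add(SSSZ, SSSZ), add(SSZ, Z)))
  step 5: add(mul(S(add(Z, mul(SSZ, SSZ))), Z), add(add(SSSZ, SSSZ), add(SSZ, Z)))
  step 6: add(add(Z, mul(add(Z, mul(SSZ, SSZ)), Z)), add(add(SSSZ, SSSZ), add(SSZ, Z)))
  step 7: add(mul(add(Z, mul(SSZ, SSZ)), Z), add(add(SSSZ, SSSZ), add(SSZ, Z)))
  step 8: add(mul(mul(SSZ, SSZ), Z), add(add(SSSZ, SSSZ), add(SSZ, Z)))
  step 9: add(mul(add(SSZ, mul(SZ, SSZ)), Z), add(add(SSSZ, SSSZ), add(SSZ, Z)))
  step 10: add(mul(S(add(SZ, mul(SZ, SSZ))), Z), add(add(SSSZ, SSSZ), add(SSZ, Z)))
  step 11: add(add(Z, mul(add(SZ, mul(SZ, SSZ)), Z)), add(add(SSSZ, SSSZ), add(SSZ, Z)))
  step 12: add(mul(add(SZ, mul(SZ, SSZ)), Z), add(add(SSSZ, SSSZ), add(SSZ, Z)))
  step 13: add(mul(S(add(Z, mul(SZ, SSZ))), Z), add(add(SSSZ, SSSZ), add(SSZ, Z)))
  step 14: add(add(Z, mul(add(Z, mul(SZ, SSZ)), Z)), add(add(SSSZ, SSSZ), add(SSZ, Z)))
  step 15: add(mul(add(Z, mul(SZ, SSZ)), Z), add(add(SSSZ, SSSZ), add(SSZ, Z)))
  step 16: add(mul(mul(SZ, SSZ), Z), add(add(SSSZ, SSSZ), add(SSZ, Z)))
  step 17: add(mul(add(SSZ, mul(Z, SSZ)), Z), add(add(SSSZ, SSSZ), add(SSZ, Z)))
  step 18: add(mul(S(add(SZ, mul(Z, SSZ))), Z), add(add(SSSZ, SSSZ), add(SSZ, Z)))
  step 19: add(add(Z, mul(add(SZ, mul(Z, SSZ)), Z)), add(add(SSSZ, SSSZ), add(SSZ, Z)))
  step 20: add(mul(add(SZ, mul(Z, SSZ)), Z), add(add(SSSZ, SSSZ), add(SSZ, Z)))
  step 21: add(mul(S(add(Z, mul(Z, SSZ))), Z), add(add(SSSZ, SSSZ), add(SSZ, Z)))
  step 22: add(add(Z, mul(add(Z, mul(Z, SSZ)), Z)), add(add(SSSZ, SSSZ), add(SSZ, Z)))
  step 23: add(mul(add(Z, mul(Z, SSZ)), Z), add(add(SSSZ, SSSZ), add(SSZ, Z)))
  step 24: add(mul(mul(Z, SSZ), Z), add(add(SSSZ, SSSZ), add(SSZ, Z)))
  step 25: add(mul(Z, Z), add(add(SSSZ, SSSZ), add(SSZ, Z)))
  step 26: add(Z, add(add(SSSZ, SSSZ), add(SSZ, Z)))
  step 27: add(add(SSSZ, SSSZ), add(SSZ, Z))
  step 28: add(S(add(SSZ, SSSZ)), add(SSZ, Z))
  step 29: S(add(add(SSZ, SSSZ), add(SSZ, Z)))
  step 30: S(add(S(add(SZ, SSSZ)), add(SSZ, Z)))
  step 31: S(S(add(add(SZ, SSSZ), add(SSZ, Z))))
  step 32: S(S(add(S(add(Z, SSSZ)), add(SSZ, Z))))
  step 33: S(S(S(add(add(Z, SSSZ), add(SSZ, Z)))))
  step 34: S(S(S(add(SSSZ, add(SSZ, Z)))))
  step 35: S(S(S(S(add(SSZ, add(SSZ, Z))))))
  step 36: S(S(S(S(S(add(SZ, add(SSZ, Z)))))))
  step 37: S(S(S(S(S(S(add(Z, add(SSZ, Z))))))))
  step 38: S(S(S(S(S(S(add(SSZ, Z)))))))
  step 39: S(S(S(S(S(S(S(add(SZ, Z))))))))
  step 40: S(S(S(S(S(S(S(S(add(Z, Z)))))))))
  step 41: S^8(Z)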